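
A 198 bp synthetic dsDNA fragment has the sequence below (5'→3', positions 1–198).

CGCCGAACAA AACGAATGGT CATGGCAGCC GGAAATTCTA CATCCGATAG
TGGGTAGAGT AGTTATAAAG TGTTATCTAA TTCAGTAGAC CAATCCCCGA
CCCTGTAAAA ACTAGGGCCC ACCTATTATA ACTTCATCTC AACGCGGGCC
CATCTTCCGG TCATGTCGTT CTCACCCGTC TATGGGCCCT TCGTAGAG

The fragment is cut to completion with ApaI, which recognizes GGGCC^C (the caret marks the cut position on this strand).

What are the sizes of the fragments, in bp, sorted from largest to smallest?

119, 38, 31, 10 bp

ApaI sites (GGGCCC) start at positions 115, 146, 184.
ApaI cuts after base 5 of each site (before the last base), so after positions 119, 150, 188.
Linear molecule, 3 cuts → 4 fragments:
  1–119 → 119 bp
  120–150 → 31 bp
  151–188 → 38 bp
  189–198 → 10 bp
Sorted largest to smallest: 119, 38, 31, 10 bp.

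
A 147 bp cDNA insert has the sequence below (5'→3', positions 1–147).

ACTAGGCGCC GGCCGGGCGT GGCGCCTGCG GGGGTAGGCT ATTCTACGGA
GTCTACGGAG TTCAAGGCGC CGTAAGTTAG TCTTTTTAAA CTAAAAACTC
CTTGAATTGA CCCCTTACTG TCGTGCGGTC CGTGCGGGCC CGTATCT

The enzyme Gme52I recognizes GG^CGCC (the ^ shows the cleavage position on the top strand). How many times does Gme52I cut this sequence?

3

GGCGCC occurs starting at positions 5, 21, 66.
Gme52I cuts at 3 sites.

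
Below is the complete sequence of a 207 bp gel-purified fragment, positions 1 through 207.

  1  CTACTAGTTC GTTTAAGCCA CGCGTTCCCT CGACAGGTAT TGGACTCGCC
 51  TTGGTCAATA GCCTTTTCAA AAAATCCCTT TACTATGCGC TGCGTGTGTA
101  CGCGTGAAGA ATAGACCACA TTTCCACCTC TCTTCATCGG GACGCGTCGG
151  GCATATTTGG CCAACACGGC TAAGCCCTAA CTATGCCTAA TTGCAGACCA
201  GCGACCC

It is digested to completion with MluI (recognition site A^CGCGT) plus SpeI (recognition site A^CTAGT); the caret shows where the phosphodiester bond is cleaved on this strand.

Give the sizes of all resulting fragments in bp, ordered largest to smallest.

80, 65, 42, 17, 3 bp

MluI sites (ACGCGT) start at positions 20, 100, 142.
MluI cuts after the first base of each site, so after positions 20, 100, 142.
The SpeI site (ACTAGT) starts at position 3.
SpeI cuts after the first base of each site, so after position 3.
Combined cut positions: 3, 20, 100, 142.
Linear molecule, 4 cuts → 5 fragments:
  1–3 → 3 bp
  4–20 → 17 bp
  21–100 → 80 bp
  101–142 → 42 bp
  143–207 → 65 bp
Sorted largest to smallest: 80, 65, 42, 17, 3 bp.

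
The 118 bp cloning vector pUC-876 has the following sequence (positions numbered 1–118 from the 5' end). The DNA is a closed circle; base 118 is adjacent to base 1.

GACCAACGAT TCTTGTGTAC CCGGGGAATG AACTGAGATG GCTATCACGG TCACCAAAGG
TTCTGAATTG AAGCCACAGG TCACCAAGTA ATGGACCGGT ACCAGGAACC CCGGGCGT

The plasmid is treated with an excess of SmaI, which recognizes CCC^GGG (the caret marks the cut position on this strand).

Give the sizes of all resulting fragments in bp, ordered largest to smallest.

SmaI sites (CCCGGG) start at positions 20, 110.
SmaI cuts after base 3 of each site, so after positions 22, 112.
Circular molecule, 2 cuts → 2 fragments:
  23–112 → 90 bp
  113–118 then 1–22 → 6 + 22 = 28 bp
Sorted largest to smallest: 90, 28 bp.

90, 28 bp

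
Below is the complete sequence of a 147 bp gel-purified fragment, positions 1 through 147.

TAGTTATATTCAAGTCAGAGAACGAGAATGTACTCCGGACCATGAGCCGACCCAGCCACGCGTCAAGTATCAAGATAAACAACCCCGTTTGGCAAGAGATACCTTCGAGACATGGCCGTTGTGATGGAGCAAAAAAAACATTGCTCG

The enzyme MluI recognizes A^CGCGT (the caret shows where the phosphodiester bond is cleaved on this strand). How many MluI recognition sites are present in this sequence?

1

ACGCGT occurs starting at position 58.
MluI cuts at 1 site.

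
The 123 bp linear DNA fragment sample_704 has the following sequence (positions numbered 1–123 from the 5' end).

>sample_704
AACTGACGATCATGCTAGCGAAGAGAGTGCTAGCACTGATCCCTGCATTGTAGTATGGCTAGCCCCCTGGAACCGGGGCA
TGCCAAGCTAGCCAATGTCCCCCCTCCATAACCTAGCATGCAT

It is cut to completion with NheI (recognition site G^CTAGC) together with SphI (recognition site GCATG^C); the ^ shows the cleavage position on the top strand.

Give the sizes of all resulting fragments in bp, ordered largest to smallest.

33, 29, 24, 15, 14, 5, 3 bp

NheI sites (GCTAGC) start at positions 14, 29, 58, 87.
NheI cuts after the first base of each site, so after positions 14, 29, 58, 87.
SphI sites (GCATGC) start at positions 78, 116.
SphI cuts after base 5 of each site (before the last base), so after positions 82, 120.
Combined cut positions: 14, 29, 58, 82, 87, 120.
Linear molecule, 6 cuts → 7 fragments:
  1–14 → 14 bp
  15–29 → 15 bp
  30–58 → 29 bp
  59–82 → 24 bp
  83–87 → 5 bp
  88–120 → 33 bp
  121–123 → 3 bp
Sorted largest to smallest: 33, 29, 24, 15, 14, 5, 3 bp.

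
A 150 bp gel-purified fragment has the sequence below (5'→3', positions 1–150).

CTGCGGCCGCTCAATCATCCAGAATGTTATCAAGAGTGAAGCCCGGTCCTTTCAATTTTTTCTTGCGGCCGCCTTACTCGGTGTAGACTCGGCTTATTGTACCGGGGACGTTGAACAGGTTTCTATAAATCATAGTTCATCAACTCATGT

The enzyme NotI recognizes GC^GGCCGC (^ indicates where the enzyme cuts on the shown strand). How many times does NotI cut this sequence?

GCGGCCGC occurs starting at positions 3, 65.
NotI cuts at 2 sites.

2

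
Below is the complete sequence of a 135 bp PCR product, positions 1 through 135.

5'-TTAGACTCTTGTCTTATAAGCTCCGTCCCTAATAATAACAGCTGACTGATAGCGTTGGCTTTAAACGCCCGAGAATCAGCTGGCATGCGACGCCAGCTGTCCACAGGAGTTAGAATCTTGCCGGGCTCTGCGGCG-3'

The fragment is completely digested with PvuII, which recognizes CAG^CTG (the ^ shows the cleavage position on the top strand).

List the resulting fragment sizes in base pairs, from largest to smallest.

PvuII sites (CAGCTG) start at positions 39, 77, 94.
PvuII cuts after base 3 of each site, so after positions 41, 79, 96.
Linear molecule, 3 cuts → 4 fragments:
  1–41 → 41 bp
  42–79 → 38 bp
  80–96 → 17 bp
  97–135 → 39 bp
Sorted largest to smallest: 41, 39, 38, 17 bp.

41, 39, 38, 17 bp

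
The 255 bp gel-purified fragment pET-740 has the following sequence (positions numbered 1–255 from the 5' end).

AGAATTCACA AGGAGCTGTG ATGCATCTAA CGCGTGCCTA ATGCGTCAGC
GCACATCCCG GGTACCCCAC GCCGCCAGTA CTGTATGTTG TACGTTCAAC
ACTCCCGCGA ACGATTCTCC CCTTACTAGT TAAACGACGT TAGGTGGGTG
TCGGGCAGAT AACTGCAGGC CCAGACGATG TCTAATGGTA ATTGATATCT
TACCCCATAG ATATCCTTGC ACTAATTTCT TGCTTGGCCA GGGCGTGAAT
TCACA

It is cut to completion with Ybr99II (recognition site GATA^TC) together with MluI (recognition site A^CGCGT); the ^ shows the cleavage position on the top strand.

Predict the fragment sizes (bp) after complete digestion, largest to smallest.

167, 42, 30, 16 bp

Ybr99II sites (GATATC) start at positions 194, 210.
Ybr99II cuts after base 4 of each site, so after positions 197, 213.
The MluI site (ACGCGT) starts at position 30.
MluI cuts after the first base of each site, so after position 30.
Combined cut positions: 30, 197, 213.
Linear molecule, 3 cuts → 4 fragments:
  1–30 → 30 bp
  31–197 → 167 bp
  198–213 → 16 bp
  214–255 → 42 bp
Sorted largest to smallest: 167, 42, 30, 16 bp.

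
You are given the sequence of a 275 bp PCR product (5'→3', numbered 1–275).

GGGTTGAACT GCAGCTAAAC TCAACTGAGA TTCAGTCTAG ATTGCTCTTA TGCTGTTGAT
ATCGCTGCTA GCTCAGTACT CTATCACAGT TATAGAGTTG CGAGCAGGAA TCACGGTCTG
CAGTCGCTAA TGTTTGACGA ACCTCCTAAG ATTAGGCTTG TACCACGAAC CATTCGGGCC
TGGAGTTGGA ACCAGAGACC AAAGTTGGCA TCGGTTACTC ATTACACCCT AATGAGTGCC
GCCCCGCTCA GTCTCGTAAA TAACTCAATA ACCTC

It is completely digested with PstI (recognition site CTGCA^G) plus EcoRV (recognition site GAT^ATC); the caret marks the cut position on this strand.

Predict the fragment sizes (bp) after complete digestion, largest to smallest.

PstI sites (CTGCAG) start at positions 9, 118.
PstI cuts after base 5 of each site (before the last base), so after positions 13, 122.
The EcoRV site (GATATC) starts at position 58.
EcoRV cuts after base 3 of each site, so after position 60.
Combined cut positions: 13, 60, 122.
Linear molecule, 3 cuts → 4 fragments:
  1–13 → 13 bp
  14–60 → 47 bp
  61–122 → 62 bp
  123–275 → 153 bp
Sorted largest to smallest: 153, 62, 47, 13 bp.

153, 62, 47, 13 bp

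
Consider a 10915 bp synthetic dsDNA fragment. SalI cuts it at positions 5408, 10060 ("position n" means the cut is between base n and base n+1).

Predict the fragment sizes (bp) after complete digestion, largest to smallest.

5408, 4652, 855 bp

Linear molecule, 2 cuts → 3 fragments:
  5408 − 0 = 5408 bp
  10060 − 5408 = 4652 bp
  10915 − 10060 = 855 bp
Sorted largest to smallest: 5408, 4652, 855 bp.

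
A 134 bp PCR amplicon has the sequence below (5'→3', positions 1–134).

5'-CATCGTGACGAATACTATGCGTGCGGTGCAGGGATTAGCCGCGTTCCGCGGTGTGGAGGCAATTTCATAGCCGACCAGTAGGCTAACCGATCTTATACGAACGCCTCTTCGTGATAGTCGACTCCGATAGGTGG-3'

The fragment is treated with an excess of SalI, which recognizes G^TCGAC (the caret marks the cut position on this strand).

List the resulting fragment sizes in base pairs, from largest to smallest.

117, 17 bp

The SalI site (GTCGAC) starts at position 117.
SalI cuts after the first base of each site, so after position 117.
Linear molecule, 1 cut → 2 fragments:
  1–117 → 117 bp
  118–134 → 17 bp
Sorted largest to smallest: 117, 17 bp.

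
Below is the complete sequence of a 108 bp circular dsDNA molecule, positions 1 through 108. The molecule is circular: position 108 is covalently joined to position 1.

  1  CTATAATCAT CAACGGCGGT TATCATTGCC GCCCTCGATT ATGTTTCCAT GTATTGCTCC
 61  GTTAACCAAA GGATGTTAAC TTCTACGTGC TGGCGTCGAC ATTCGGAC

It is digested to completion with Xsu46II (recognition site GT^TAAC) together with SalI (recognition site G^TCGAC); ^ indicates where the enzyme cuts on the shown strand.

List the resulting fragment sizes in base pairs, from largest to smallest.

Xsu46II sites (GTTAAC) start at positions 61, 75.
Xsu46II cuts after base 2 of each site, so after positions 62, 76.
The SalI site (GTCGAC) starts at position 95.
SalI cuts after the first base of each site, so after position 95.
Combined cut positions: 62, 76, 95.
Circular molecule, 3 cuts → 3 fragments:
  63–76 → 14 bp
  77–95 → 19 bp
  96–108 then 1–62 → 13 + 62 = 75 bp
Sorted largest to smallest: 75, 19, 14 bp.

75, 19, 14 bp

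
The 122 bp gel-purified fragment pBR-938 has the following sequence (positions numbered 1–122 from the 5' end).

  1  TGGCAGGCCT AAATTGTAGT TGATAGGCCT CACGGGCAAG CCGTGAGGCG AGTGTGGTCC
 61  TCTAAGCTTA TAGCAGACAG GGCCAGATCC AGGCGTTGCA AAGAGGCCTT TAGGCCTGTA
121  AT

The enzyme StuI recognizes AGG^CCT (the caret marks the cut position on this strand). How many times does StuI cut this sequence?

AGGCCT occurs starting at positions 5, 25, 104, 112.
StuI cuts at 4 sites.

4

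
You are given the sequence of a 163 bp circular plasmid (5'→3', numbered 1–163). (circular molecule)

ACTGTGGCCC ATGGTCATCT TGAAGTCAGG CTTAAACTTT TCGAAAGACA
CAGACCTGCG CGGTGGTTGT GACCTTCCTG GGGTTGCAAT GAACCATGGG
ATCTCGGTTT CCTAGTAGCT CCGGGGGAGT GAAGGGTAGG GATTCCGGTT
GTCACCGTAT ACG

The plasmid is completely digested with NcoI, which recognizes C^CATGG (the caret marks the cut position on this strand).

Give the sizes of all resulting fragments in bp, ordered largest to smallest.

85, 78 bp

NcoI sites (CCATGG) start at positions 9, 94.
NcoI cuts after the first base of each site, so after positions 9, 94.
Circular molecule, 2 cuts → 2 fragments:
  10–94 → 85 bp
  95–163 then 1–9 → 69 + 9 = 78 bp
Sorted largest to smallest: 85, 78 bp.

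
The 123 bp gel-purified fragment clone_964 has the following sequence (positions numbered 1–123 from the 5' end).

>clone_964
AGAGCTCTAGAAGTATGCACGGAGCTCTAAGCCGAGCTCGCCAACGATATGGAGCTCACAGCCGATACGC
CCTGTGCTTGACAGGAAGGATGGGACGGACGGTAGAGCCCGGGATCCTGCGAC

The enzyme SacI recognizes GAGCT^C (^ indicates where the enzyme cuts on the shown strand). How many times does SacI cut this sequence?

GAGCTC occurs starting at positions 2, 22, 34, 52.
SacI cuts at 4 sites.

4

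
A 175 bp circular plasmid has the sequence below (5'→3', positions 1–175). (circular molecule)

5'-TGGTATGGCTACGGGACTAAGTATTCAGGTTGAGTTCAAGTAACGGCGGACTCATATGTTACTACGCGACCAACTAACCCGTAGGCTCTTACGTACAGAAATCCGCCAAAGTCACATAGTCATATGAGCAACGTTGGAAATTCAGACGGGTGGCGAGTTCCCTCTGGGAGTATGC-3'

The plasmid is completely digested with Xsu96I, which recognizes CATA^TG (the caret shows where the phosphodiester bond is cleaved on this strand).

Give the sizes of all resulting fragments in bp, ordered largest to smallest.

Xsu96I sites (CATATG) start at positions 53, 121.
Xsu96I cuts after base 4 of each site, so after positions 56, 124.
Circular molecule, 2 cuts → 2 fragments:
  57–124 → 68 bp
  125–175 then 1–56 → 51 + 56 = 107 bp
Sorted largest to smallest: 107, 68 bp.

107, 68 bp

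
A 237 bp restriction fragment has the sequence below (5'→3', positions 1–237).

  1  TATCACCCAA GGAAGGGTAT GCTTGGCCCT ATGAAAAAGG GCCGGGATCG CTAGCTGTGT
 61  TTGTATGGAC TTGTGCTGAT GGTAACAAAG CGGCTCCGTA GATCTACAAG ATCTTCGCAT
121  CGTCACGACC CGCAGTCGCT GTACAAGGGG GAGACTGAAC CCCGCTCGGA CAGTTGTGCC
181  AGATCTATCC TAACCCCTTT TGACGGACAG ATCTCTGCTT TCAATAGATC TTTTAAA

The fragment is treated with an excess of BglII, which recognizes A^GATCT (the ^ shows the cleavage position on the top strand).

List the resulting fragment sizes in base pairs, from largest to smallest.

BglII sites (AGATCT) start at positions 100, 109, 181, 209, 226.
BglII cuts after the first base of each site, so after positions 100, 109, 181, 209, 226.
Linear molecule, 5 cuts → 6 fragments:
  1–100 → 100 bp
  101–109 → 9 bp
  110–181 → 72 bp
  182–209 → 28 bp
  210–226 → 17 bp
  227–237 → 11 bp
Sorted largest to smallest: 100, 72, 28, 17, 11, 9 bp.

100, 72, 28, 17, 11, 9 bp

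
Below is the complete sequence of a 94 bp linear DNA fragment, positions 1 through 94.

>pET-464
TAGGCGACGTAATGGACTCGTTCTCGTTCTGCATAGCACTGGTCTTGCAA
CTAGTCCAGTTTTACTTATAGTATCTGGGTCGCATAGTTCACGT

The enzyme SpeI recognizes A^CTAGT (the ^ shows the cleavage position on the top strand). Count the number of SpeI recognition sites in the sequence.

1

ACTAGT occurs starting at position 50.
SpeI cuts at 1 site.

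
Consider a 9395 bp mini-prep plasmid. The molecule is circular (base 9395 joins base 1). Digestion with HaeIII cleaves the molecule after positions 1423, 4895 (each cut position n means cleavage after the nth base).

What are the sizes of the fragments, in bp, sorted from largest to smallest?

5923, 3472 bp

Circular molecule, 2 cuts → 2 fragments:
  4895 − 1423 = 3472 bp
  wrap: 9395 − 4895 + 1423 = 5923 bp
Sorted largest to smallest: 5923, 3472 bp.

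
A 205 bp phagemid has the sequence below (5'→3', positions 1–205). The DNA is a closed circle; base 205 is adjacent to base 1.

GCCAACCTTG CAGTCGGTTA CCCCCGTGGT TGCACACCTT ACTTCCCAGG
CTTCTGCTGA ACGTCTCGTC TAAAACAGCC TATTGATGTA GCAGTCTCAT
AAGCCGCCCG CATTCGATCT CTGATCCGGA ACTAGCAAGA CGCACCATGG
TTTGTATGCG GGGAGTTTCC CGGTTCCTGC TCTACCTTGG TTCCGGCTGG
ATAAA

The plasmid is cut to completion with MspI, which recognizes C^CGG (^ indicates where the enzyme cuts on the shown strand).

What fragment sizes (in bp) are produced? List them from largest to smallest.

MspI sites (CCGG) start at positions 126, 170, 193.
MspI cuts after the first base of each site, so after positions 126, 170, 193.
Circular molecule, 3 cuts → 3 fragments:
  127–170 → 44 bp
  171–193 → 23 bp
  194–205 then 1–126 → 12 + 126 = 138 bp
Sorted largest to smallest: 138, 44, 23 bp.

138, 44, 23 bp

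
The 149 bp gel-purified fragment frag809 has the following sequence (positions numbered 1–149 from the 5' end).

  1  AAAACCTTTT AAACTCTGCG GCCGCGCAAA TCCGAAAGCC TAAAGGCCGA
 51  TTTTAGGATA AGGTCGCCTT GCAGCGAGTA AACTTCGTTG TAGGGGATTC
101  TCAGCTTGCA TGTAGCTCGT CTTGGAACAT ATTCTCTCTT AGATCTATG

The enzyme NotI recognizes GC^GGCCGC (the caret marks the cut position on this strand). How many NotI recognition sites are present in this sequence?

1

GCGGCCGC occurs starting at position 18.
NotI cuts at 1 site.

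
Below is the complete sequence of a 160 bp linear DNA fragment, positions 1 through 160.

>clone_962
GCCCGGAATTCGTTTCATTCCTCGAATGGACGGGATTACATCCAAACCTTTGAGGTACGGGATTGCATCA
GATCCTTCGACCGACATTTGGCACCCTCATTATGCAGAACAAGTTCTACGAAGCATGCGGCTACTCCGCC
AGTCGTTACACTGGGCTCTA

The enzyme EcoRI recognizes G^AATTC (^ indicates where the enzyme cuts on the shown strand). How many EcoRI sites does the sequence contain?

1

GAATTC occurs starting at position 6.
EcoRI cuts at 1 site.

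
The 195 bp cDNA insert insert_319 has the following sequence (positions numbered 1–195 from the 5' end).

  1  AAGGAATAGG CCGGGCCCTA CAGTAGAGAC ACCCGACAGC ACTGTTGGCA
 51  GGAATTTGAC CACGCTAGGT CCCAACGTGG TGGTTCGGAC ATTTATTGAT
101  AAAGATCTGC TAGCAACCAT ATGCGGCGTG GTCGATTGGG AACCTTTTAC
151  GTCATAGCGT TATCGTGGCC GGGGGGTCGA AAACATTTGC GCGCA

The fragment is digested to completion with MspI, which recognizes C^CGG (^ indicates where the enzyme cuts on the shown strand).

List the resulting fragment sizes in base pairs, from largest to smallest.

MspI sites (CCGG) start at positions 11, 169.
MspI cuts after the first base of each site, so after positions 11, 169.
Linear molecule, 2 cuts → 3 fragments:
  1–11 → 11 bp
  12–169 → 158 bp
  170–195 → 26 bp
Sorted largest to smallest: 158, 26, 11 bp.

158, 26, 11 bp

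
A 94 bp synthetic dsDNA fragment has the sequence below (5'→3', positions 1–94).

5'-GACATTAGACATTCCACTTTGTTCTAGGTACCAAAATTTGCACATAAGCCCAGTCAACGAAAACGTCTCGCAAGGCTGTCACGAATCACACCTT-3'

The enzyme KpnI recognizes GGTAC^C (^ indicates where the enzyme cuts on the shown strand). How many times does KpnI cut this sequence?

GGTACC occurs starting at position 27.
KpnI cuts at 1 site.

1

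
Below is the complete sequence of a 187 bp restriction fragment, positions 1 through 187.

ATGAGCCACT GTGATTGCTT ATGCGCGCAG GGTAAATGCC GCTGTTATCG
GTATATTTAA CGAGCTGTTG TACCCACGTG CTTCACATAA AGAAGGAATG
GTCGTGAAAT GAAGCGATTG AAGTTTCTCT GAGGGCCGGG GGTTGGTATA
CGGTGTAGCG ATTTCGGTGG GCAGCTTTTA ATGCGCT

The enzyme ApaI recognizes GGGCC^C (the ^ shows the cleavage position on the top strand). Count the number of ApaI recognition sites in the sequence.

No occurrence of GGGCCC is present in the sequence.
ApaI does not cut: 0 sites.

0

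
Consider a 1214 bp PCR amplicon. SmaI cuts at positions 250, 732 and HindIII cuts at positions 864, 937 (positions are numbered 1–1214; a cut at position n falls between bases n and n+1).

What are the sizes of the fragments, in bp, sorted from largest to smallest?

482, 277, 250, 132, 73 bp

Combined cut positions (sorted): 250, 732, 864, 937.
Linear molecule, 4 cuts → 5 fragments:
  250 − 0 = 250 bp
  732 − 250 = 482 bp
  864 − 732 = 132 bp
  937 − 864 = 73 bp
  1214 − 937 = 277 bp
Sorted largest to smallest: 482, 277, 250, 132, 73 bp.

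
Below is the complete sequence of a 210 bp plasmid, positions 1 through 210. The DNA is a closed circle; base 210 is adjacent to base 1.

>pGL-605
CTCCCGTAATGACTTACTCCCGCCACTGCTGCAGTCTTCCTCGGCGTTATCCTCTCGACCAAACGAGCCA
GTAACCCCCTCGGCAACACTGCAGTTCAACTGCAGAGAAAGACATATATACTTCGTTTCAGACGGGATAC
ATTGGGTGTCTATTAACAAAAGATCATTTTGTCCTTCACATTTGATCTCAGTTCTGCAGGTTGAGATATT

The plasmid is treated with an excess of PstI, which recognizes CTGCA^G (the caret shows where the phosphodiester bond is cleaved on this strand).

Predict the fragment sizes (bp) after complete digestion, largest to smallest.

94, 60, 45, 11 bp

PstI sites (CTGCAG) start at positions 29, 89, 100, 194.
PstI cuts after base 5 of each site (before the last base), so after positions 33, 93, 104, 198.
Circular molecule, 4 cuts → 4 fragments:
  34–93 → 60 bp
  94–104 → 11 bp
  105–198 → 94 bp
  199–210 then 1–33 → 12 + 33 = 45 bp
Sorted largest to smallest: 94, 60, 45, 11 bp.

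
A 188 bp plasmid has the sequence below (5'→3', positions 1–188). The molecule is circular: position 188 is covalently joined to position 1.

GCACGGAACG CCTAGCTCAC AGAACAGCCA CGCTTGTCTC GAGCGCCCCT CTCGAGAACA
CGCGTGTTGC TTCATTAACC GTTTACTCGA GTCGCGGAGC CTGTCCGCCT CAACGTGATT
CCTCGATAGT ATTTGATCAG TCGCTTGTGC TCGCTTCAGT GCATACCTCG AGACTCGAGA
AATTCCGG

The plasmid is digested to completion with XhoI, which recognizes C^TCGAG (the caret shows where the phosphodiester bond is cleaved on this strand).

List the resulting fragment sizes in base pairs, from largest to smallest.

81, 52, 35, 13, 7 bp

XhoI sites (CTCGAG) start at positions 38, 51, 86, 167, 174.
XhoI cuts after the first base of each site, so after positions 38, 51, 86, 167, 174.
Circular molecule, 5 cuts → 5 fragments:
  39–51 → 13 bp
  52–86 → 35 bp
  87–167 → 81 bp
  168–174 → 7 bp
  175–188 then 1–38 → 14 + 38 = 52 bp
Sorted largest to smallest: 81, 52, 35, 13, 7 bp.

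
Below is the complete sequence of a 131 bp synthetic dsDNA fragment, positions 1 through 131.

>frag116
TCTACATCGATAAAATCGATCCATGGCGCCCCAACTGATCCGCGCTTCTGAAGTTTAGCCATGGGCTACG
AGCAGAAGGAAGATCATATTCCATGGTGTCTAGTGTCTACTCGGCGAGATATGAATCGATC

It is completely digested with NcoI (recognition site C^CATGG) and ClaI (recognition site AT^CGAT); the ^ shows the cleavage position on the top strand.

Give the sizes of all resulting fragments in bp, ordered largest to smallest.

NcoI sites (CCATGG) start at positions 21, 59, 91.
NcoI cuts after the first base of each site, so after positions 21, 59, 91.
ClaI sites (ATCGAT) start at positions 6, 15, 125.
ClaI cuts after base 2 of each site, so after positions 7, 16, 126.
Combined cut positions: 7, 16, 21, 59, 91, 126.
Linear molecule, 6 cuts → 7 fragments:
  1–7 → 7 bp
  8–16 → 9 bp
  17–21 → 5 bp
  22–59 → 38 bp
  60–91 → 32 bp
  92–126 → 35 bp
  127–131 → 5 bp
Sorted largest to smallest: 38, 35, 32, 9, 7, 5, 5 bp.

38, 35, 32, 9, 7, 5, 5 bp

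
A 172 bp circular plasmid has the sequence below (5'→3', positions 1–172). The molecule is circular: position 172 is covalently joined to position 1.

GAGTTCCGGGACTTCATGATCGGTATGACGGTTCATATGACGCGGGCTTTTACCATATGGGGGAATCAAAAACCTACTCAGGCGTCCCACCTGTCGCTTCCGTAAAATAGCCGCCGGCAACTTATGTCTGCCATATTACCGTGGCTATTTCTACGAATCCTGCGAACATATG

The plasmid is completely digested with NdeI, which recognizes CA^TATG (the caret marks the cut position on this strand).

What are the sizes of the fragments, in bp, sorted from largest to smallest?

113, 39, 20 bp

NdeI sites (CATATG) start at positions 34, 54, 167.
NdeI cuts after base 2 of each site, so after positions 35, 55, 168.
Circular molecule, 3 cuts → 3 fragments:
  36–55 → 20 bp
  56–168 → 113 bp
  169–172 then 1–35 → 4 + 35 = 39 bp
Sorted largest to smallest: 113, 39, 20 bp.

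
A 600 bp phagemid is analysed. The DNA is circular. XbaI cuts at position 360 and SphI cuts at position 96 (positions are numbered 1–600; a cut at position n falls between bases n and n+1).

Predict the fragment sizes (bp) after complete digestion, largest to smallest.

Combined cut positions (sorted): 96, 360.
Circular molecule, 2 cuts → 2 fragments:
  360 − 96 = 264 bp
  wrap: 600 − 360 + 96 = 336 bp
Sorted largest to smallest: 336, 264 bp.

336, 264 bp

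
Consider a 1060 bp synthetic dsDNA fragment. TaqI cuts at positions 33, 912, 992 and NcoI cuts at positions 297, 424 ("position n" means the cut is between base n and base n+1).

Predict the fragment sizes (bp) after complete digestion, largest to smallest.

488, 264, 127, 80, 68, 33 bp

Combined cut positions (sorted): 33, 297, 424, 912, 992.
Linear molecule, 5 cuts → 6 fragments:
  33 − 0 = 33 bp
  297 − 33 = 264 bp
  424 − 297 = 127 bp
  912 − 424 = 488 bp
  992 − 912 = 80 bp
  1060 − 992 = 68 bp
Sorted largest to smallest: 488, 264, 127, 80, 68, 33 bp.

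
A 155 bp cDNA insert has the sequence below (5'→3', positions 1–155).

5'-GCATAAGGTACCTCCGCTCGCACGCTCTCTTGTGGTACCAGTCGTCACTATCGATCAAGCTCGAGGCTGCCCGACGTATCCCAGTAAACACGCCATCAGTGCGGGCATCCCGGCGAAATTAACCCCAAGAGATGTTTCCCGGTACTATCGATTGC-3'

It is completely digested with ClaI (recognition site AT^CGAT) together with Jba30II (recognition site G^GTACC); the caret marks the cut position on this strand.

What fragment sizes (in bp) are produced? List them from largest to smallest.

97, 27, 17, 7, 7 bp

ClaI sites (ATCGAT) start at positions 50, 147.
ClaI cuts after base 2 of each site, so after positions 51, 148.
Jba30II sites (GGTACC) start at positions 7, 34.
Jba30II cuts after the first base of each site, so after positions 7, 34.
Combined cut positions: 7, 34, 51, 148.
Linear molecule, 4 cuts → 5 fragments:
  1–7 → 7 bp
  8–34 → 27 bp
  35–51 → 17 bp
  52–148 → 97 bp
  149–155 → 7 bp
Sorted largest to smallest: 97, 27, 17, 7, 7 bp.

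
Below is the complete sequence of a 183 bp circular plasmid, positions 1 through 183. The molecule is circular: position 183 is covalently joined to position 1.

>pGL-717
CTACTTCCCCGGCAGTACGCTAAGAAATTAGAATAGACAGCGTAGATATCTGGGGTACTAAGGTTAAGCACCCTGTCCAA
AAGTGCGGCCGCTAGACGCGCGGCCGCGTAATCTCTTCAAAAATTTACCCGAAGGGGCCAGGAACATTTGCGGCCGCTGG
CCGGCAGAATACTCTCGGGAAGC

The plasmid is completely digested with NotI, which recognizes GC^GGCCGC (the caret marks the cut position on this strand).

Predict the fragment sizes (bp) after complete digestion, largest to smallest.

NotI sites (GCGGCCGC) start at positions 85, 100, 150.
NotI cuts after base 2 of each site, so after positions 86, 101, 151.
Circular molecule, 3 cuts → 3 fragments:
  87–101 → 15 bp
  102–151 → 50 bp
  152–183 then 1–86 → 32 + 86 = 118 bp
Sorted largest to smallest: 118, 50, 15 bp.

118, 50, 15 bp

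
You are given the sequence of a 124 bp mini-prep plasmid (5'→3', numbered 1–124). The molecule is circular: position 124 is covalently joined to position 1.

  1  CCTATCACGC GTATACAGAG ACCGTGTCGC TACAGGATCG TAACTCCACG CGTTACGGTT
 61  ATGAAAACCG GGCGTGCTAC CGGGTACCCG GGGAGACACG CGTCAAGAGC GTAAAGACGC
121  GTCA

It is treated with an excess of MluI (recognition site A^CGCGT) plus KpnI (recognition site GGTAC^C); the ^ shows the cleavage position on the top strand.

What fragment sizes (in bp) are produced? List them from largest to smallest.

MluI sites (ACGCGT) start at positions 7, 48, 98, 117.
MluI cuts after the first base of each site, so after positions 7, 48, 98, 117.
The KpnI site (GGTACC) starts at position 83.
KpnI cuts after base 5 of each site (before the last base), so after position 87.
Combined cut positions: 7, 48, 87, 98, 117.
Circular molecule, 5 cuts → 5 fragments:
  8–48 → 41 bp
  49–87 → 39 bp
  88–98 → 11 bp
  99–117 → 19 bp
  118–124 then 1–7 → 7 + 7 = 14 bp
Sorted largest to smallest: 41, 39, 19, 14, 11 bp.

41, 39, 19, 14, 11 bp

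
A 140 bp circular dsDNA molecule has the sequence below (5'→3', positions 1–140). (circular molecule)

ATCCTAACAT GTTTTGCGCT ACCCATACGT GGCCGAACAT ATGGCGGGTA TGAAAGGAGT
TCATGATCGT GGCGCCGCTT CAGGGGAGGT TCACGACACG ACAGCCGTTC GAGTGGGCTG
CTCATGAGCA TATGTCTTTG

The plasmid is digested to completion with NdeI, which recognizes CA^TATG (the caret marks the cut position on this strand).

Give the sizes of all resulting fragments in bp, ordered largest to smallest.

NdeI sites (CATATG) start at positions 38, 129.
NdeI cuts after base 2 of each site, so after positions 39, 130.
Circular molecule, 2 cuts → 2 fragments:
  40–130 → 91 bp
  131–140 then 1–39 → 10 + 39 = 49 bp
Sorted largest to smallest: 91, 49 bp.

91, 49 bp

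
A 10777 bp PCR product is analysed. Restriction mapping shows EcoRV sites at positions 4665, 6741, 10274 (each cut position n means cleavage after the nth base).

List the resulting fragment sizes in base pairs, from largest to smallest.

Linear molecule, 3 cuts → 4 fragments:
  4665 − 0 = 4665 bp
  6741 − 4665 = 2076 bp
  10274 − 6741 = 3533 bp
  10777 − 10274 = 503 bp
Sorted largest to smallest: 4665, 3533, 2076, 503 bp.

4665, 3533, 2076, 503 bp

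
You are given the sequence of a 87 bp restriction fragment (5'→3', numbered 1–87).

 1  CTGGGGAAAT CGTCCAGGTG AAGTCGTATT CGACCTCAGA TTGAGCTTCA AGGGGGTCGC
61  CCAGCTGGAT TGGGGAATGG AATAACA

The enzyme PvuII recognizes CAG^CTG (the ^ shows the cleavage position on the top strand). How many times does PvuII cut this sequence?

CAGCTG occurs starting at position 62.
PvuII cuts at 1 site.

1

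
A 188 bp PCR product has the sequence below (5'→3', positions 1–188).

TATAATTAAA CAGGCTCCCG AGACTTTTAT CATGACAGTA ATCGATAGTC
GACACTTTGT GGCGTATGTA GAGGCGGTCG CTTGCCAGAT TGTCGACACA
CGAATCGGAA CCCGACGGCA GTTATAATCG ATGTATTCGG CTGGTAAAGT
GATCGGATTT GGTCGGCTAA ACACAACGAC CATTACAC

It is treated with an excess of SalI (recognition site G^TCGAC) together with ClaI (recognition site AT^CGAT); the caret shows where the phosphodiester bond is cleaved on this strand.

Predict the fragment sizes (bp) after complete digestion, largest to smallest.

SalI sites (GTCGAC) start at positions 48, 92.
SalI cuts after the first base of each site, so after positions 48, 92.
ClaI sites (ATCGAT) start at positions 41, 127.
ClaI cuts after base 2 of each site, so after positions 42, 128.
Combined cut positions: 42, 48, 92, 128.
Linear molecule, 4 cuts → 5 fragments:
  1–42 → 42 bp
  43–48 → 6 bp
  49–92 → 44 bp
  93–128 → 36 bp
  129–188 → 60 bp
Sorted largest to smallest: 60, 44, 42, 36, 6 bp.

60, 44, 42, 36, 6 bp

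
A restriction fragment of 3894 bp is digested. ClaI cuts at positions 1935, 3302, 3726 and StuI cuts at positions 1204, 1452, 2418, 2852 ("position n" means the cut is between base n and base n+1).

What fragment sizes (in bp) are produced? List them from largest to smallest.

1204, 483, 483, 450, 434, 424, 248, 168 bp

Combined cut positions (sorted): 1204, 1452, 1935, 2418, 2852, 3302, 3726.
Linear molecule, 7 cuts → 8 fragments:
  1204 − 0 = 1204 bp
  1452 − 1204 = 248 bp
  1935 − 1452 = 483 bp
  2418 − 1935 = 483 bp
  2852 − 2418 = 434 bp
  3302 − 2852 = 450 bp
  3726 − 3302 = 424 bp
  3894 − 3726 = 168 bp
Sorted largest to smallest: 1204, 483, 483, 450, 434, 424, 248, 168 bp.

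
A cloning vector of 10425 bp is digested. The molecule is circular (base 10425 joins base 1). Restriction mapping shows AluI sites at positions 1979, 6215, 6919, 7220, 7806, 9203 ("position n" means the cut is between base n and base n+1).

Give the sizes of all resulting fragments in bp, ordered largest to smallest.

4236, 3201, 1397, 704, 586, 301 bp

Circular molecule, 6 cuts → 6 fragments:
  6215 − 1979 = 4236 bp
  6919 − 6215 = 704 bp
  7220 − 6919 = 301 bp
  7806 − 7220 = 586 bp
  9203 − 7806 = 1397 bp
  wrap: 10425 − 9203 + 1979 = 3201 bp
Sorted largest to smallest: 4236, 3201, 1397, 704, 586, 301 bp.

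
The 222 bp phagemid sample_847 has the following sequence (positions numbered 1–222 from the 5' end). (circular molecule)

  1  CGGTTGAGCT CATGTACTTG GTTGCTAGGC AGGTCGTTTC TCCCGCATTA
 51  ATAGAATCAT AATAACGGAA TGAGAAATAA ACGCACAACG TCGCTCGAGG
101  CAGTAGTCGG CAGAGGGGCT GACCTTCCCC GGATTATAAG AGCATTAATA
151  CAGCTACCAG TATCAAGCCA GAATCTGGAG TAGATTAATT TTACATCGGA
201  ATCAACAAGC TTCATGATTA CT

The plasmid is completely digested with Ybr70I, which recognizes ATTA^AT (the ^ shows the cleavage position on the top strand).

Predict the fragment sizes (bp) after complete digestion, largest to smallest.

Ybr70I sites (ATTAAT) start at positions 47, 144, 184.
Ybr70I cuts after base 4 of each site, so after positions 50, 147, 187.
Circular molecule, 3 cuts → 3 fragments:
  51–147 → 97 bp
  148–187 → 40 bp
  188–222 then 1–50 → 35 + 50 = 85 bp
Sorted largest to smallest: 97, 85, 40 bp.

97, 85, 40 bp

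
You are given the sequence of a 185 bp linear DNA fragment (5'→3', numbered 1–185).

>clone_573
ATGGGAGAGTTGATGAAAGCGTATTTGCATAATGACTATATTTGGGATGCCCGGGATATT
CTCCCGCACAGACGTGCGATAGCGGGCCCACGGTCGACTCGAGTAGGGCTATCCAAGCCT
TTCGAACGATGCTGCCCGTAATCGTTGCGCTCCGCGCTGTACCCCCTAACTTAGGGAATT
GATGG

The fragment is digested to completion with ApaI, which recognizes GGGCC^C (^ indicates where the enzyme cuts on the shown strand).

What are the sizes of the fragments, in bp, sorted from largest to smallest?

The ApaI site (GGGCCC) starts at position 84.
ApaI cuts after base 5 of each site (before the last base), so after position 88.
Linear molecule, 1 cut → 2 fragments:
  1–88 → 88 bp
  89–185 → 97 bp
Sorted largest to smallest: 97, 88 bp.

97, 88 bp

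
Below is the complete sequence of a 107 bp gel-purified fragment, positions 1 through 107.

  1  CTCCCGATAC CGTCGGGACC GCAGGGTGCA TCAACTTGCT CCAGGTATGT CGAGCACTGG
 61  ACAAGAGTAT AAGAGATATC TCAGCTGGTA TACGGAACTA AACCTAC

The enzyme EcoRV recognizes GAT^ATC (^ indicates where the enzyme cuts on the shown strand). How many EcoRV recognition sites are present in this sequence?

1

GATATC occurs starting at position 75.
EcoRV cuts at 1 site.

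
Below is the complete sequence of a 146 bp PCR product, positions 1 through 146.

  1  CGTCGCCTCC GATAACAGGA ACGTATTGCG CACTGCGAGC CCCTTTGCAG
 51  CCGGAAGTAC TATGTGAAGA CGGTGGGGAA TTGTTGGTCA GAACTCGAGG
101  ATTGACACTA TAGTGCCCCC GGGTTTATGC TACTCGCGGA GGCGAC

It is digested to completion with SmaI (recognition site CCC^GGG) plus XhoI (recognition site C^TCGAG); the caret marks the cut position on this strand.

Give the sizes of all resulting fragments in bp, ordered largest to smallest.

The SmaI site (CCCGGG) starts at position 118.
SmaI cuts after base 3 of each site, so after position 120.
The XhoI site (CTCGAG) starts at position 94.
XhoI cuts after the first base of each site, so after position 94.
Combined cut positions: 94, 120.
Linear molecule, 2 cuts → 3 fragments:
  1–94 → 94 bp
  95–120 → 26 bp
  121–146 → 26 bp
Sorted largest to smallest: 94, 26, 26 bp.

94, 26, 26 bp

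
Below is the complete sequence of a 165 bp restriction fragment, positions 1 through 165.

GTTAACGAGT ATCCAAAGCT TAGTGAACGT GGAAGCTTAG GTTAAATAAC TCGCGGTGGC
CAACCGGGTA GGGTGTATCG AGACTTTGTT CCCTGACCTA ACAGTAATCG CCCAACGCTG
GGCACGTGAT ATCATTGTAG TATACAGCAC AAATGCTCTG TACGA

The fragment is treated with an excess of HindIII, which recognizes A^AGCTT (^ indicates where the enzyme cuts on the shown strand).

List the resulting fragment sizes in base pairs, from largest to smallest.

HindIII sites (AAGCTT) start at positions 16, 33.
HindIII cuts after the first base of each site, so after positions 16, 33.
Linear molecule, 2 cuts → 3 fragments:
  1–16 → 16 bp
  17–33 → 17 bp
  34–165 → 132 bp
Sorted largest to smallest: 132, 17, 16 bp.

132, 17, 16 bp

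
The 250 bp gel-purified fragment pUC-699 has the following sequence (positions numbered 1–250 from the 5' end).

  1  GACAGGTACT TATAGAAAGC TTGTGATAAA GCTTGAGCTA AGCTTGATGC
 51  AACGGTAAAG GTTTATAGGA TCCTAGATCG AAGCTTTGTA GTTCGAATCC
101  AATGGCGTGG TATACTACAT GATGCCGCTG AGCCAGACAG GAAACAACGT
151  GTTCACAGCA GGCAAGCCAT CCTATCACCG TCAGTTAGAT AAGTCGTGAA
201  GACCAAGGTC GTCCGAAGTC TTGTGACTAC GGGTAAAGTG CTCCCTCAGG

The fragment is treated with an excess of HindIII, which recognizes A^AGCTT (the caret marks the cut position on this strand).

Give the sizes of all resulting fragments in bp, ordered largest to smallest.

169, 41, 17, 12, 11 bp

HindIII sites (AAGCTT) start at positions 17, 29, 40, 81.
HindIII cuts after the first base of each site, so after positions 17, 29, 40, 81.
Linear molecule, 4 cuts → 5 fragments:
  1–17 → 17 bp
  18–29 → 12 bp
  30–40 → 11 bp
  41–81 → 41 bp
  82–250 → 169 bp
Sorted largest to smallest: 169, 41, 17, 12, 11 bp.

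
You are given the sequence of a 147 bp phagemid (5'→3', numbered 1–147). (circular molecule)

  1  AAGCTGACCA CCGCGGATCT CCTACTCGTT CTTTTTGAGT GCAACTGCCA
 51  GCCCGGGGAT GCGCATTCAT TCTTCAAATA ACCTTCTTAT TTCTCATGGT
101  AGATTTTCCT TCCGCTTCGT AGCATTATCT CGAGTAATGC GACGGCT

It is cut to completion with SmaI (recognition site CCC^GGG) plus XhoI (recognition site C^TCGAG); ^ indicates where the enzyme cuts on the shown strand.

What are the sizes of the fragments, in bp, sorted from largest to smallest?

75, 72 bp

The SmaI site (CCCGGG) starts at position 52.
SmaI cuts after base 3 of each site, so after position 54.
The XhoI site (CTCGAG) starts at position 129.
XhoI cuts after the first base of each site, so after position 129.
Combined cut positions: 54, 129.
Circular molecule, 2 cuts → 2 fragments:
  55–129 → 75 bp
  130–147 then 1–54 → 18 + 54 = 72 bp
Sorted largest to smallest: 75, 72 bp.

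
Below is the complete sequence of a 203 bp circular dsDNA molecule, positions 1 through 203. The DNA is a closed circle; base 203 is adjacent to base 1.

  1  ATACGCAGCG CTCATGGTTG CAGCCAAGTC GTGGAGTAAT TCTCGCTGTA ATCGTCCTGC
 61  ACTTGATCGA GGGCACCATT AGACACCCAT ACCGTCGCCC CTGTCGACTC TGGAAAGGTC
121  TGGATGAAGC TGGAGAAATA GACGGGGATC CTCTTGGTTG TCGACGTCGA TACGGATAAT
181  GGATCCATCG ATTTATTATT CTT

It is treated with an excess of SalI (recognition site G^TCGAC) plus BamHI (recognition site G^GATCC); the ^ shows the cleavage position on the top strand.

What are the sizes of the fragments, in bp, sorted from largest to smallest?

125, 43, 21, 14 bp

SalI sites (GTCGAC) start at positions 103, 160.
SalI cuts after the first base of each site, so after positions 103, 160.
BamHI sites (GGATCC) start at positions 146, 181.
BamHI cuts after the first base of each site, so after positions 146, 181.
Combined cut positions: 103, 146, 160, 181.
Circular molecule, 4 cuts → 4 fragments:
  104–146 → 43 bp
  147–160 → 14 bp
  161–181 → 21 bp
  182–203 then 1–103 → 22 + 103 = 125 bp
Sorted largest to smallest: 125, 43, 21, 14 bp.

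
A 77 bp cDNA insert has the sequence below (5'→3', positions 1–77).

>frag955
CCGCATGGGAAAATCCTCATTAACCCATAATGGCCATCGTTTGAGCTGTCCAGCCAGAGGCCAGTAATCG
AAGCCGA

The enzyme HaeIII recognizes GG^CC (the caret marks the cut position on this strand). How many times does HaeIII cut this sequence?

GGCC occurs starting at positions 32, 59.
HaeIII cuts at 2 sites.

2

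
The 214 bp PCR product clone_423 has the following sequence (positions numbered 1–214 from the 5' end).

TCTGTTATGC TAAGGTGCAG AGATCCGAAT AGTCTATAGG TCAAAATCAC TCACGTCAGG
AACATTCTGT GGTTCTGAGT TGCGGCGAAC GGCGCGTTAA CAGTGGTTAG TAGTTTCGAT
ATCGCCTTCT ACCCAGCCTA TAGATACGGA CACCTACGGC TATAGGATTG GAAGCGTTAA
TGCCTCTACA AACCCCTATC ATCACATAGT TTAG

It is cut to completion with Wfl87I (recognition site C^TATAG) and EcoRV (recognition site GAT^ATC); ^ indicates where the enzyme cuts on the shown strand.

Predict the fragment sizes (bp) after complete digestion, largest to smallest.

86, 54, 34, 22, 18 bp

Wfl87I sites (CTATAG) start at positions 34, 138, 160.
Wfl87I cuts after the first base of each site, so after positions 34, 138, 160.
The EcoRV site (GATATC) starts at position 118.
EcoRV cuts after base 3 of each site, so after position 120.
Combined cut positions: 34, 120, 138, 160.
Linear molecule, 4 cuts → 5 fragments:
  1–34 → 34 bp
  35–120 → 86 bp
  121–138 → 18 bp
  139–160 → 22 bp
  161–214 → 54 bp
Sorted largest to smallest: 86, 54, 34, 22, 18 bp.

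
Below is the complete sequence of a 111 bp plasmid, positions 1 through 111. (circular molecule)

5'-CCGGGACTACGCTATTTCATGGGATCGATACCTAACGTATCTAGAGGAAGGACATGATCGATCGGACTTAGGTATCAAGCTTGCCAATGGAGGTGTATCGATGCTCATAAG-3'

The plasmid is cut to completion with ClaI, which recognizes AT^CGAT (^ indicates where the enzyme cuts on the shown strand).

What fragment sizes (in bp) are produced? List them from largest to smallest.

ClaI sites (ATCGAT) start at positions 24, 57, 97.
ClaI cuts after base 2 of each site, so after positions 25, 58, 98.
Circular molecule, 3 cuts → 3 fragments:
  26–58 → 33 bp
  59–98 → 40 bp
  99–111 then 1–25 → 13 + 25 = 38 bp
Sorted largest to smallest: 40, 38, 33 bp.

40, 38, 33 bp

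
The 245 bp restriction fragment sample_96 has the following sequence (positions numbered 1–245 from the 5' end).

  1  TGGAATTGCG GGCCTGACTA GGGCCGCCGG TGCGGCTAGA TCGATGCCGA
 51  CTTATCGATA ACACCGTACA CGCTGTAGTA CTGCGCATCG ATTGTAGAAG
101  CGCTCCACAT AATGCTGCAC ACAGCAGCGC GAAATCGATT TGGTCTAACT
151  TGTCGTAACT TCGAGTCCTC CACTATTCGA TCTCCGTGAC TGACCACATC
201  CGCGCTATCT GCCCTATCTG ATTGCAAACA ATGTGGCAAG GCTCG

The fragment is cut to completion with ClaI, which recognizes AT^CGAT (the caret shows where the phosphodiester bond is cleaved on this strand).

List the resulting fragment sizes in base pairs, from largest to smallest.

ClaI sites (ATCGAT) start at positions 40, 54, 87, 134.
ClaI cuts after base 2 of each site, so after positions 41, 55, 88, 135.
Linear molecule, 4 cuts → 5 fragments:
  1–41 → 41 bp
  42–55 → 14 bp
  56–88 → 33 bp
  89–135 → 47 bp
  136–245 → 110 bp
Sorted largest to smallest: 110, 47, 41, 33, 14 bp.

110, 47, 41, 33, 14 bp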